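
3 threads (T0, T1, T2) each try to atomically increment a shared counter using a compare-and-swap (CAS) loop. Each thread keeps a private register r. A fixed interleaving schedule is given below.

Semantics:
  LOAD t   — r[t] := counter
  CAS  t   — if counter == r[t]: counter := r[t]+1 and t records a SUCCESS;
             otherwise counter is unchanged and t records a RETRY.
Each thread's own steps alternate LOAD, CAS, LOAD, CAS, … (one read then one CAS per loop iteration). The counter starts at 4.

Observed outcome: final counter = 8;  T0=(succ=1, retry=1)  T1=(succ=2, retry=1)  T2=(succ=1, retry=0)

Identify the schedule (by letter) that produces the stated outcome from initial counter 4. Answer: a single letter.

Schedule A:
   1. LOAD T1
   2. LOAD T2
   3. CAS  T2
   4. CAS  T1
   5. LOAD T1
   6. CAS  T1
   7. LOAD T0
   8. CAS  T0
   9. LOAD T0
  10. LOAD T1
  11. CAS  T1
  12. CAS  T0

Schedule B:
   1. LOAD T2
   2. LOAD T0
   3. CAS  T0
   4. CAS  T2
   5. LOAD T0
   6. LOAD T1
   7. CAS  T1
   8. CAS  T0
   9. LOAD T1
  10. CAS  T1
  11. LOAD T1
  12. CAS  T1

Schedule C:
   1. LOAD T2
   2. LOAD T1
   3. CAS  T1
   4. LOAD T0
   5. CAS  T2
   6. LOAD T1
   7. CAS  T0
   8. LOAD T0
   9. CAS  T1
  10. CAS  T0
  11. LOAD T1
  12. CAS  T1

Tracing schedule A:
[1] T1.load  rd  (counter 4, T1.r 4)
[2] T2.load  rd  (counter 4, T2.r 4)
[3] T2.cas  hit  (counter 5, T2.r 4)
[4] T1.cas  miss  (counter 5, T1.r 4)
[5] T1.load  rd  (counter 5, T1.r 5)
[6] T1.cas  hit  (counter 6, T1.r 5)
[7] T0.load  rd  (counter 6, T0.r 6)
[8] T0.cas  hit  (counter 7, T0.r 6)
[9] T0.load  rd  (counter 7, T0.r 7)
[10] T1.load  rd  (counter 7, T1.r 7)
[11] T1.cas  hit  (counter 8, T1.r 7)
[12] T0.cas  miss  (counter 8, T0.r 7)

A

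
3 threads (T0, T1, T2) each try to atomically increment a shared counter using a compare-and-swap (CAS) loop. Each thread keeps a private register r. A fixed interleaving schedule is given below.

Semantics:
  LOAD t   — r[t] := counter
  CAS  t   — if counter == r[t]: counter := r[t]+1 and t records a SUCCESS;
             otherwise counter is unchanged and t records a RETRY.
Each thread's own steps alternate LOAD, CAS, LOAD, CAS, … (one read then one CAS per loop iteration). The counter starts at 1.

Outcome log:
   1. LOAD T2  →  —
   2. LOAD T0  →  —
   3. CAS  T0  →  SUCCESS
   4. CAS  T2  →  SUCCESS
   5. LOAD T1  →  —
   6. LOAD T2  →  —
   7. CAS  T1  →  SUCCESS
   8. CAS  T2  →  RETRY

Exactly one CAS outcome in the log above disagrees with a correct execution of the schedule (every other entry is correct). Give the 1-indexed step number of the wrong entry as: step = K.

step = 4

Reference trace:
T2 LOAD — after: cnt=1, r=1 — load
T0 LOAD — after: cnt=1, r=1 — load
T0 CAS — after: cnt=2, r=1 — ok
T2 CAS — after: cnt=2, r=1 — retry
T1 LOAD — after: cnt=2, r=2 — load
T2 LOAD — after: cnt=2, r=2 — load
T1 CAS — after: cnt=3, r=2 — ok
T2 CAS — after: cnt=3, r=2 — retry
Flip is step 4.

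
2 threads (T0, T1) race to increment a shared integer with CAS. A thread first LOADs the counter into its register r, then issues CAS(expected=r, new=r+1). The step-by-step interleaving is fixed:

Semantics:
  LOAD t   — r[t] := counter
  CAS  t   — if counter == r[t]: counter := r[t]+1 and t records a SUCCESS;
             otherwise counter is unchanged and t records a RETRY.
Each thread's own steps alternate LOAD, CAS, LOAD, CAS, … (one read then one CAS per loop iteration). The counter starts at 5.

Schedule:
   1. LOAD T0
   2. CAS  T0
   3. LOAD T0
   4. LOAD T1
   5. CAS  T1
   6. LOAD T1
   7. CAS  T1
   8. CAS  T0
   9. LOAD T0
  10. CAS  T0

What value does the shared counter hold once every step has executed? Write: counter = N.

[1] T0.load  rd  (counter 5, T0.r 5)
[2] T0.cas  hit  (counter 6, T0.r 5)
[3] T0.load  rd  (counter 6, T0.r 6)
[4] T1.load  rd  (counter 6, T1.r 6)
[5] T1.cas  hit  (counter 7, T1.r 6)
[6] T1.load  rd  (counter 7, T1.r 7)
[7] T1.cas  hit  (counter 8, T1.r 7)
[8] T0.cas  miss  (counter 8, T0.r 6)
[9] T0.load  rd  (counter 8, T0.r 8)
[10] T0.cas  hit  (counter 9, T0.r 8)

counter = 9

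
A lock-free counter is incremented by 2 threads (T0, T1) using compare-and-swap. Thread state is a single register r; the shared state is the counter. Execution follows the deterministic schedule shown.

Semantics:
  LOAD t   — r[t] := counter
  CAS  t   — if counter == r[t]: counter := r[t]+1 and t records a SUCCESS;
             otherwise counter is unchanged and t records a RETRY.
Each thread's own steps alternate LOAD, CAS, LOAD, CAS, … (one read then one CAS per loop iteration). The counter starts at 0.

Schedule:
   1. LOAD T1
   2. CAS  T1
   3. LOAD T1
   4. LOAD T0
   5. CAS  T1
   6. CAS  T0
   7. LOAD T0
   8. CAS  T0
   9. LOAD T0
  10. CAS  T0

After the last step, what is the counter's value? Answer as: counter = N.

   1) LOAD T1:  M=0  r_T1=0
   2) CAS  T1:  M=1  r_T1=0 ✓
   3) LOAD T1:  M=1  r_T1=1
   4) LOAD T0:  M=1  r_T0=1
   5) CAS  T1:  M=2  r_T1=1 ✓
   6) CAS  T0:  M=2  r_T0=1 ✗
   7) LOAD T0:  M=2  r_T0=2
   8) CAS  T0:  M=3  r_T0=2 ✓
   9) LOAD T0:  M=3  r_T0=3
  10) CAS  T0:  M=4  r_T0=3 ✓

counter = 4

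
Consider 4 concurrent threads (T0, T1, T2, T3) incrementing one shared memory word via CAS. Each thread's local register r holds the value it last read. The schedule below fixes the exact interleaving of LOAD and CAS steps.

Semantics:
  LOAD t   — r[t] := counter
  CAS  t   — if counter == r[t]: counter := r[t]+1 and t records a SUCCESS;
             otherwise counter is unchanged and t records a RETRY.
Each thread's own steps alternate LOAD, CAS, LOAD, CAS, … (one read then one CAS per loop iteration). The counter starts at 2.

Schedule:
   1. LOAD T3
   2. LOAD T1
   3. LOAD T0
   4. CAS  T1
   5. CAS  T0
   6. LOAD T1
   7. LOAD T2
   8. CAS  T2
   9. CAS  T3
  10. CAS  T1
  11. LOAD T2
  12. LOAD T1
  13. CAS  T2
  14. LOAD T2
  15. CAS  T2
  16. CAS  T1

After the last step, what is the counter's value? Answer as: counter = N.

1. LOAD T3 → mem=2 r[T3]=2 [LOAD]
2. LOAD T1 → mem=2 r[T1]=2 [LOAD]
3. LOAD T0 → mem=2 r[T0]=2 [LOAD]
4. CAS T1 → mem=3 r[T1]=2 [OK]
5. CAS T0 → mem=3 r[T0]=2 [RETRY]
6. LOAD T1 → mem=3 r[T1]=3 [LOAD]
7. LOAD T2 → mem=3 r[T2]=3 [LOAD]
8. CAS T2 → mem=4 r[T2]=3 [OK]
9. CAS T3 → mem=4 r[T3]=2 [RETRY]
10. CAS T1 → mem=4 r[T1]=3 [RETRY]
11. LOAD T2 → mem=4 r[T2]=4 [LOAD]
12. LOAD T1 → mem=4 r[T1]=4 [LOAD]
13. CAS T2 → mem=5 r[T2]=4 [OK]
14. LOAD T2 → mem=5 r[T2]=5 [LOAD]
15. CAS T2 → mem=6 r[T2]=5 [OK]
16. CAS T1 → mem=6 r[T1]=4 [RETRY]

counter = 6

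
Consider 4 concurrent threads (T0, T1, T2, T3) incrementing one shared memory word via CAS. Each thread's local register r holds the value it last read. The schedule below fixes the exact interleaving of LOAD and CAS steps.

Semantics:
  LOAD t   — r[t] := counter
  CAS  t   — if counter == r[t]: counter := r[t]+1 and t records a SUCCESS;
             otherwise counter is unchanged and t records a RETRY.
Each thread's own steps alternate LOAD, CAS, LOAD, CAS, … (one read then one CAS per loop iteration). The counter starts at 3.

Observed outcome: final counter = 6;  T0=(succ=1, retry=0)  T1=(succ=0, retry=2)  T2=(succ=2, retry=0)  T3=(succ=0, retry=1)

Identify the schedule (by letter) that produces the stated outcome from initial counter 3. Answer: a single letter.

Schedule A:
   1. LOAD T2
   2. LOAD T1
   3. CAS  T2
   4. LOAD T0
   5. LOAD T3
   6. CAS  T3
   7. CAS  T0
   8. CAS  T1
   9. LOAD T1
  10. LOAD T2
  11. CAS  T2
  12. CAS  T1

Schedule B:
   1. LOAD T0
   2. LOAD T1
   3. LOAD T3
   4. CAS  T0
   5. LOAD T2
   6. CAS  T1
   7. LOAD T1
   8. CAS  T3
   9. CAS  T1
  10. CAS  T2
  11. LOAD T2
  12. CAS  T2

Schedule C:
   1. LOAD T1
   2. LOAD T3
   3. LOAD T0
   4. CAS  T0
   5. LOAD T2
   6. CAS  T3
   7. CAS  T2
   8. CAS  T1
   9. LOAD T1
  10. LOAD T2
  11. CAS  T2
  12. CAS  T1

C

Tracing schedule C:
T1 LOAD — after: cnt=3, r=3 — load
T3 LOAD — after: cnt=3, r=3 — load
T0 LOAD — after: cnt=3, r=3 — load
T0 CAS — after: cnt=4, r=3 — ok
T2 LOAD — after: cnt=4, r=4 — load
T3 CAS — after: cnt=4, r=3 — retry
T2 CAS — after: cnt=5, r=4 — ok
T1 CAS — after: cnt=5, r=3 — retry
T1 LOAD — after: cnt=5, r=5 — load
T2 LOAD — after: cnt=5, r=5 — load
T2 CAS — after: cnt=6, r=5 — ok
T1 CAS — after: cnt=6, r=5 — retry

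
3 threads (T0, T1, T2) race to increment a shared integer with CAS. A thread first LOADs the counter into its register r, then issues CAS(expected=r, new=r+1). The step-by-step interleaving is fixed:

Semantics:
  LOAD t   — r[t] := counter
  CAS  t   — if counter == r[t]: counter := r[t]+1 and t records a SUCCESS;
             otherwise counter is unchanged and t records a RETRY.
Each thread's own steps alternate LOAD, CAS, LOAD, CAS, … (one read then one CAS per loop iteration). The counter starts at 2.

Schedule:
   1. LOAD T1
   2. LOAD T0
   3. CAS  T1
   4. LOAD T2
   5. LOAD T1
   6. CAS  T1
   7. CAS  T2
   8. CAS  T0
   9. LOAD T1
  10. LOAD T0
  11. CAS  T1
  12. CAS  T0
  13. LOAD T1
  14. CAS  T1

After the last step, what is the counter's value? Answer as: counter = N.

[1] T1.load  rd  (counter 2, T1.r 2)
[2] T0.load  rd  (counter 2, T0.r 2)
[3] T1.cas  hit  (counter 3, T1.r 2)
[4] T2.load  rd  (counter 3, T2.r 3)
[5] T1.load  rd  (counter 3, T1.r 3)
[6] T1.cas  hit  (counter 4, T1.r 3)
[7] T2.cas  miss  (counter 4, T2.r 3)
[8] T0.cas  miss  (counter 4, T0.r 2)
[9] T1.load  rd  (counter 4, T1.r 4)
[10] T0.load  rd  (counter 4, T0.r 4)
[11] T1.cas  hit  (counter 5, T1.r 4)
[12] T0.cas  miss  (counter 5, T0.r 4)
[13] T1.load  rd  (counter 5, T1.r 5)
[14] T1.cas  hit  (counter 6, T1.r 5)

counter = 6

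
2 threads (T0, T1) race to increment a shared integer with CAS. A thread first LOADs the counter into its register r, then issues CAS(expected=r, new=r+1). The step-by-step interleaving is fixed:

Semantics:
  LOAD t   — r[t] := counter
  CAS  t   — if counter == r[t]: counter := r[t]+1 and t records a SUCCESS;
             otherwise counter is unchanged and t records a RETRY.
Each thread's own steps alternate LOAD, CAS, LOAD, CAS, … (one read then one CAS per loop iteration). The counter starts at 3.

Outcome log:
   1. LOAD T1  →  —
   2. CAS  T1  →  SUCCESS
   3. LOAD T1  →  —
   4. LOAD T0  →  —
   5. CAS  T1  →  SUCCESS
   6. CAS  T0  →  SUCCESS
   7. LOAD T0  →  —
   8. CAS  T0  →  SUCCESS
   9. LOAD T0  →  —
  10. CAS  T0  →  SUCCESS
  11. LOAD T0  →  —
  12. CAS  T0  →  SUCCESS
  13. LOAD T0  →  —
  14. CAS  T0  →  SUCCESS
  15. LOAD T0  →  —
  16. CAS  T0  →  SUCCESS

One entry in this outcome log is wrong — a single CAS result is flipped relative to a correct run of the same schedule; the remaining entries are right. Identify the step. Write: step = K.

step = 6

Reference trace:
   1) LOAD T1:  M=3  r_T1=3
   2) CAS  T1:  M=4  r_T1=3 ✓
   3) LOAD T1:  M=4  r_T1=4
   4) LOAD T0:  M=4  r_T0=4
   5) CAS  T1:  M=5  r_T1=4 ✓
   6) CAS  T0:  M=5  r_T0=4 ✗
   7) LOAD T0:  M=5  r_T0=5
   8) CAS  T0:  M=6  r_T0=5 ✓
   9) LOAD T0:  M=6  r_T0=6
  10) CAS  T0:  M=7  r_T0=6 ✓
  11) LOAD T0:  M=7  r_T0=7
  12) CAS  T0:  M=8  r_T0=7 ✓
  13) LOAD T0:  M=8  r_T0=8
  14) CAS  T0:  M=9  r_T0=8 ✓
  15) LOAD T0:  M=9  r_T0=9
  16) CAS  T0:  M=10  r_T0=9 ✓
Log disagrees first at step 6.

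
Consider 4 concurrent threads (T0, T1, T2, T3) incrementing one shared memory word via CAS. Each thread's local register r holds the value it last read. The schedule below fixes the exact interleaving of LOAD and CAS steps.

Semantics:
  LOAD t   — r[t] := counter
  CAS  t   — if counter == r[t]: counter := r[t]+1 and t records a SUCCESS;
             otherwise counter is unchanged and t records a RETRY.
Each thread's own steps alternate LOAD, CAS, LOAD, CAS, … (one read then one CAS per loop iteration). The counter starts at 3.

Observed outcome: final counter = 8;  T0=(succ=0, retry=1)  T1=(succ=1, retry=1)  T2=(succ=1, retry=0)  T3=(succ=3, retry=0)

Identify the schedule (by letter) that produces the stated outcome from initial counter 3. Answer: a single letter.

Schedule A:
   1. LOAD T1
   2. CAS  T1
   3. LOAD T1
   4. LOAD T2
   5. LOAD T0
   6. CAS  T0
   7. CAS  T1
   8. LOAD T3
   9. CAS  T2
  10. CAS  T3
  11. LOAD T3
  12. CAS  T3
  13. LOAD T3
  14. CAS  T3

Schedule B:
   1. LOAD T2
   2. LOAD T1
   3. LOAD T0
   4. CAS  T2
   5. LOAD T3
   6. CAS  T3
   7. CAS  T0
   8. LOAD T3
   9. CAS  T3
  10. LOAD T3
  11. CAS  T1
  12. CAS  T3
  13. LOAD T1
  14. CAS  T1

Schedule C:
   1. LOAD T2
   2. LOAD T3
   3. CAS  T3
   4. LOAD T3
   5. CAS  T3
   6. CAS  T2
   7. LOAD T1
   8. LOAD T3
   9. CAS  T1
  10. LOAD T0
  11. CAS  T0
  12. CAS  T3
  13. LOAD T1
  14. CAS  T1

Simulating candidate B:
[1] T2.load  rd  (counter 3, T2.r 3)
[2] T1.load  rd  (counter 3, T1.r 3)
[3] T0.load  rd  (counter 3, T0.r 3)
[4] T2.cas  hit  (counter 4, T2.r 3)
[5] T3.load  rd  (counter 4, T3.r 4)
[6] T3.cas  hit  (counter 5, T3.r 4)
[7] T0.cas  miss  (counter 5, T0.r 3)
[8] T3.load  rd  (counter 5, T3.r 5)
[9] T3.cas  hit  (counter 6, T3.r 5)
[10] T3.load  rd  (counter 6, T3.r 6)
[11] T1.cas  miss  (counter 6, T1.r 3)
[12] T3.cas  hit  (counter 7, T3.r 6)
[13] T1.load  rd  (counter 7, T1.r 7)
[14] T1.cas  hit  (counter 8, T1.r 7)

B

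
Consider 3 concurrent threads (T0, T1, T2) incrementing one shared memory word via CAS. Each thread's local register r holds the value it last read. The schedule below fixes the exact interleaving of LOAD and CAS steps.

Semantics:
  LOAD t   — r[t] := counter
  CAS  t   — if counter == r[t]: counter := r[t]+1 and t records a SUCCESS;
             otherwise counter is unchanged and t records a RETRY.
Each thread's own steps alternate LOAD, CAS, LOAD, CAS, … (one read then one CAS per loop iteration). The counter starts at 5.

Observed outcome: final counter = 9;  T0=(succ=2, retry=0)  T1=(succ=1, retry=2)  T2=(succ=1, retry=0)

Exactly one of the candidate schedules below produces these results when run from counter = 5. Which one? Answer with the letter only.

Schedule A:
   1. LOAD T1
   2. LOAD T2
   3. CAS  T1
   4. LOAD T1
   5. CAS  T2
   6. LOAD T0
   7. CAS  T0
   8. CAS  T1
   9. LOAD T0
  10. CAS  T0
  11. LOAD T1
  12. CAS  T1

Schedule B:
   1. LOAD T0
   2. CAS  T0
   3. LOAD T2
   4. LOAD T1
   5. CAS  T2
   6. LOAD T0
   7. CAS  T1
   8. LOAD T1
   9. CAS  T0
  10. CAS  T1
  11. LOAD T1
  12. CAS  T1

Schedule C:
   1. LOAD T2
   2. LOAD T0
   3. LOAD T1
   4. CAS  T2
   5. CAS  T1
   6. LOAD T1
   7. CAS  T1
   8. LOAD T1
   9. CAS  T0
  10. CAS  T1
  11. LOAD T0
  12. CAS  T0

Run B:
step 1: T0 LOAD ⇒ load; ctr=5 reg=5
step 2: T0 CAS ⇒ ok; ctr=6 reg=5
step 3: T2 LOAD ⇒ load; ctr=6 reg=6
step 4: T1 LOAD ⇒ load; ctr=6 reg=6
step 5: T2 CAS ⇒ ok; ctr=7 reg=6
step 6: T0 LOAD ⇒ load; ctr=7 reg=7
step 7: T1 CAS ⇒ retry; ctr=7 reg=6
step 8: T1 LOAD ⇒ load; ctr=7 reg=7
step 9: T0 CAS ⇒ ok; ctr=8 reg=7
step 10: T1 CAS ⇒ retry; ctr=8 reg=7
step 11: T1 LOAD ⇒ load; ctr=8 reg=8
step 12: T1 CAS ⇒ ok; ctr=9 reg=8

B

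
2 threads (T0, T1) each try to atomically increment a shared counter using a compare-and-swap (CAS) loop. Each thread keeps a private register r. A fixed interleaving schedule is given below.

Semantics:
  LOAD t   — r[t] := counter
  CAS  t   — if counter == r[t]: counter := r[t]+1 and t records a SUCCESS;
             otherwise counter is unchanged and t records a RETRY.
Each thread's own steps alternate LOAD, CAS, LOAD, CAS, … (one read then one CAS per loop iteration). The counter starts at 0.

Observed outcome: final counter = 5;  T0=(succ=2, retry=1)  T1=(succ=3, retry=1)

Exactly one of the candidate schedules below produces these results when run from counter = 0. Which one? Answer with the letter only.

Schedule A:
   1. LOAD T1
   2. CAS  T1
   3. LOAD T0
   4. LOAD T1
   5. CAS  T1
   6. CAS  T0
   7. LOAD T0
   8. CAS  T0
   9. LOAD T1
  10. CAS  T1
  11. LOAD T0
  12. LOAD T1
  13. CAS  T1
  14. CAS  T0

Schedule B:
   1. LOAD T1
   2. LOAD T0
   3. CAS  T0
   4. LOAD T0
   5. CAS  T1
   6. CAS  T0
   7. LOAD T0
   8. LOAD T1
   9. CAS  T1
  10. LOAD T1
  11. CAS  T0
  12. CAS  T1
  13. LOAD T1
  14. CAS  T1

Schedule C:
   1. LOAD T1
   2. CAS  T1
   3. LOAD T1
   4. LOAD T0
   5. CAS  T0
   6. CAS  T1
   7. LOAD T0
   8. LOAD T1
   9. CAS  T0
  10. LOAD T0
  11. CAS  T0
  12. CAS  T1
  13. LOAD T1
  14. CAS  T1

Simulating candidate B:
#1 T1 reads 0
#2 T0 reads 0
#3 T0 CAS(0→1) writes; counter now 1
#4 T0 reads 1
#5 T1 CAS(0→1) fails; counter now 1
#6 T0 CAS(1→2) writes; counter now 2
#7 T0 reads 2
#8 T1 reads 2
#9 T1 CAS(2→3) writes; counter now 3
#10 T1 reads 3
#11 T0 CAS(2→3) fails; counter now 3
#12 T1 CAS(3→4) writes; counter now 4
#13 T1 reads 4
#14 T1 CAS(4→5) writes; counter now 5

B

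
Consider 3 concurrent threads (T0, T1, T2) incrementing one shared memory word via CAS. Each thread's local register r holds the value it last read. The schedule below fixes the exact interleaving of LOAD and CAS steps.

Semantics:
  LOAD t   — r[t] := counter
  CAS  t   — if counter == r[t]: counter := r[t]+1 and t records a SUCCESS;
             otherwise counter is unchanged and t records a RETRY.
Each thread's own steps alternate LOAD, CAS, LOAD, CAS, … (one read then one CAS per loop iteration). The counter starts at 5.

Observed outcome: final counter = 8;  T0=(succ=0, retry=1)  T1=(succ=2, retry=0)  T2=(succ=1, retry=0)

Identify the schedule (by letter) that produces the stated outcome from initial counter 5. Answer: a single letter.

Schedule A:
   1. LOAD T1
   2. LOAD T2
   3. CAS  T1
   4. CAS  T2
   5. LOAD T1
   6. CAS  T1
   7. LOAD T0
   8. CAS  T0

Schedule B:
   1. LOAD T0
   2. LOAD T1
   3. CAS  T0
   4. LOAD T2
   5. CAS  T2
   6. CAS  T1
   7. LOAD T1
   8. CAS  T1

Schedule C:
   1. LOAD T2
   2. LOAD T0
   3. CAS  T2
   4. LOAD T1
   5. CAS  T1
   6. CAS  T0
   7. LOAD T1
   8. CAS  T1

C

Simulating candidate C:
step 1: T2 LOAD ⇒ load; ctr=5 reg=5
step 2: T0 LOAD ⇒ load; ctr=5 reg=5
step 3: T2 CAS ⇒ ok; ctr=6 reg=5
step 4: T1 LOAD ⇒ load; ctr=6 reg=6
step 5: T1 CAS ⇒ ok; ctr=7 reg=6
step 6: T0 CAS ⇒ retry; ctr=7 reg=5
step 7: T1 LOAD ⇒ load; ctr=7 reg=7
step 8: T1 CAS ⇒ ok; ctr=8 reg=7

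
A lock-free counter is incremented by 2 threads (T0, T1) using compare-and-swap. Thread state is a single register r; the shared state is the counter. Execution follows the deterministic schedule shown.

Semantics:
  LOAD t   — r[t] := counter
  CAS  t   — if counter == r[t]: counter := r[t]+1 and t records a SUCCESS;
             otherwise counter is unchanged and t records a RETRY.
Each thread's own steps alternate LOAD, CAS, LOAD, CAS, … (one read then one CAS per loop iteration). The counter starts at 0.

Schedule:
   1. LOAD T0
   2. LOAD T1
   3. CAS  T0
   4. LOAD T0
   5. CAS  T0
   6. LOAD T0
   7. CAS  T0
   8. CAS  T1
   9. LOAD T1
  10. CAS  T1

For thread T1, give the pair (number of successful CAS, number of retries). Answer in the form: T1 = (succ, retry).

   1) LOAD T0:  M=0  r_T0=0
   2) LOAD T1:  M=0  r_T1=0
   3) CAS  T0:  M=1  r_T0=0 ✓
   4) LOAD T0:  M=1  r_T0=1
   5) CAS  T0:  M=2  r_T0=1 ✓
   6) LOAD T0:  M=2  r_T0=2
   7) CAS  T0:  M=3  r_T0=2 ✓
   8) CAS  T1:  M=3  r_T1=0 ✗
   9) LOAD T1:  M=3  r_T1=3
  10) CAS  T1:  M=4  r_T1=3 ✓

T1 = (1, 1)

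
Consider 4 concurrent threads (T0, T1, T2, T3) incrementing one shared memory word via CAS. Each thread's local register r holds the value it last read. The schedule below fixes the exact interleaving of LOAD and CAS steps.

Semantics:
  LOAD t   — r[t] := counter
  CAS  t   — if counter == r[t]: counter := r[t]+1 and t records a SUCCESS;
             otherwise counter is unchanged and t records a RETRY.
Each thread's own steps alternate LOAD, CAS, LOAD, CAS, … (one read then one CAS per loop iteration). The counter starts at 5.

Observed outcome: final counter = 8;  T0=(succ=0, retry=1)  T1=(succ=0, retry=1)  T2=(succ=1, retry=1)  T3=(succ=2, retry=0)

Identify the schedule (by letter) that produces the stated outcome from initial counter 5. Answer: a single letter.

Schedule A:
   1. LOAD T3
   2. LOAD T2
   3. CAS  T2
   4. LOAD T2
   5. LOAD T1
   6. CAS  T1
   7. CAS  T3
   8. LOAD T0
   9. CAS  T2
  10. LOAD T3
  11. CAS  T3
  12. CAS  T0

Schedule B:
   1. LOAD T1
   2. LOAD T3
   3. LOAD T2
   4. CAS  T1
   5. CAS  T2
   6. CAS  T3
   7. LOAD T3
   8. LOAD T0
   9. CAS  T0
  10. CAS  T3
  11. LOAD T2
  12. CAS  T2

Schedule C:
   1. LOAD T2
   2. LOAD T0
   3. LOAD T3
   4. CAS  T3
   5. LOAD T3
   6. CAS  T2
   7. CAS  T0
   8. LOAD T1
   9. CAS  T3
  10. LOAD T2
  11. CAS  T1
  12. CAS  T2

Run C:
   1) LOAD T2:  M=5  r_T2=5
   2) LOAD T0:  M=5  r_T0=5
   3) LOAD T3:  M=5  r_T3=5
   4) CAS  T3:  M=6  r_T3=5 ✓
   5) LOAD T3:  M=6  r_T3=6
   6) CAS  T2:  M=6  r_T2=5 ✗
   7) CAS  T0:  M=6  r_T0=5 ✗
   8) LOAD T1:  M=6  r_T1=6
   9) CAS  T3:  M=7  r_T3=6 ✓
  10) LOAD T2:  M=7  r_T2=7
  11) CAS  T1:  M=7  r_T1=6 ✗
  12) CAS  T2:  M=8  r_T2=7 ✓

C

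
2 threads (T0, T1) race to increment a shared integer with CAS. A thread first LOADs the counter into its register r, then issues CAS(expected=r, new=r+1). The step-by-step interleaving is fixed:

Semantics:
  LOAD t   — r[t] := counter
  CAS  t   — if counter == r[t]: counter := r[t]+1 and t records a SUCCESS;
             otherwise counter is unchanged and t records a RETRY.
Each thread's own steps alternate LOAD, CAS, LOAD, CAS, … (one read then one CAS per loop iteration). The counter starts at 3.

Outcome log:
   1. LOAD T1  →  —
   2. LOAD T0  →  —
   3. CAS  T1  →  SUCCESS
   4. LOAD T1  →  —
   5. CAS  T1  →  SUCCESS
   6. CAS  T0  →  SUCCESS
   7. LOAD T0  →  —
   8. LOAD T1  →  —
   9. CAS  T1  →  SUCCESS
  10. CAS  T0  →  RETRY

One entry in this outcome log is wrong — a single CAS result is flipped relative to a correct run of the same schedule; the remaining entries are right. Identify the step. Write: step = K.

Re-executing:
step 1: T1 LOAD ⇒ load; ctr=3 reg=3
step 2: T0 LOAD ⇒ load; ctr=3 reg=3
step 3: T1 CAS ⇒ ok; ctr=4 reg=3
step 4: T1 LOAD ⇒ load; ctr=4 reg=4
step 5: T1 CAS ⇒ ok; ctr=5 reg=4
step 6: T0 CAS ⇒ retry; ctr=5 reg=3
step 7: T0 LOAD ⇒ load; ctr=5 reg=5
step 8: T1 LOAD ⇒ load; ctr=5 reg=5
step 9: T1 CAS ⇒ ok; ctr=6 reg=5
step 10: T0 CAS ⇒ retry; ctr=6 reg=5
Log disagrees first at step 6.

step = 6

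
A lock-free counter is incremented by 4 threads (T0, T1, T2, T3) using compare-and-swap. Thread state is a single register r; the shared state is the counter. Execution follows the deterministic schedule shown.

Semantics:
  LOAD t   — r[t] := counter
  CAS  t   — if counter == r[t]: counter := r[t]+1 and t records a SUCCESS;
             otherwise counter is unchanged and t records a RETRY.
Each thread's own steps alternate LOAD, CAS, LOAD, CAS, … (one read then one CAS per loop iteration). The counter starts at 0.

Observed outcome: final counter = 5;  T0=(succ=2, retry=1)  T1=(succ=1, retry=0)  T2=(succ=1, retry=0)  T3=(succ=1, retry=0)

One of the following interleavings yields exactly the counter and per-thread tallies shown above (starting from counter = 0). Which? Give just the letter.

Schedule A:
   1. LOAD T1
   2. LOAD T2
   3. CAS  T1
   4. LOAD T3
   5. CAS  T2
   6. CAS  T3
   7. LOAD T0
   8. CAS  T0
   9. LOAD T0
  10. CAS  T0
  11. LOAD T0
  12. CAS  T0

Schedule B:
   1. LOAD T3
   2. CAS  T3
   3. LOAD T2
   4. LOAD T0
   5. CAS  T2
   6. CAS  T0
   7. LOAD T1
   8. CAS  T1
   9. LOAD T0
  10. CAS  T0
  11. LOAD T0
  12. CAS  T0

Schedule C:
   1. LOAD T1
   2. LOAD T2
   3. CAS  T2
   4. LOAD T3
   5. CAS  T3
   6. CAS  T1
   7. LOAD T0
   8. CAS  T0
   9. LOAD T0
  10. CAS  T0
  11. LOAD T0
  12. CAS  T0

B

Run B:
step 1: T3 LOAD ⇒ load; ctr=0 reg=0
step 2: T3 CAS ⇒ ok; ctr=1 reg=0
step 3: T2 LOAD ⇒ load; ctr=1 reg=1
step 4: T0 LOAD ⇒ load; ctr=1 reg=1
step 5: T2 CAS ⇒ ok; ctr=2 reg=1
step 6: T0 CAS ⇒ retry; ctr=2 reg=1
step 7: T1 LOAD ⇒ load; ctr=2 reg=2
step 8: T1 CAS ⇒ ok; ctr=3 reg=2
step 9: T0 LOAD ⇒ load; ctr=3 reg=3
step 10: T0 CAS ⇒ ok; ctr=4 reg=3
step 11: T0 LOAD ⇒ load; ctr=4 reg=4
step 12: T0 CAS ⇒ ok; ctr=5 reg=4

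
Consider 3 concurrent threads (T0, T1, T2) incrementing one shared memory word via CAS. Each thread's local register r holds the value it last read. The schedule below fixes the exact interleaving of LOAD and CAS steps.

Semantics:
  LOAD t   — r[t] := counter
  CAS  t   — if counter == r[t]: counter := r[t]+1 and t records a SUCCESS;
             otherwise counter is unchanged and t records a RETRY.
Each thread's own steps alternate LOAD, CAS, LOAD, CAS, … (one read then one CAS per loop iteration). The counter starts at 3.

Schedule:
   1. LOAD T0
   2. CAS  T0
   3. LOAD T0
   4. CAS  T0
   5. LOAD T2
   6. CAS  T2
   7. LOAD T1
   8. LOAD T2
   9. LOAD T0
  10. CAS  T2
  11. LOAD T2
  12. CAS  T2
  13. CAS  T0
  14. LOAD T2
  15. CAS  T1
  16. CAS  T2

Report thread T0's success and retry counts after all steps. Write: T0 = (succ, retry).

T0 = (2, 1)

#1 T0 reads 3
#2 T0 CAS(3→4) writes; counter now 4
#3 T0 reads 4
#4 T0 CAS(4→5) writes; counter now 5
#5 T2 reads 5
#6 T2 CAS(5→6) writes; counter now 6
#7 T1 reads 6
#8 T2 reads 6
#9 T0 reads 6
#10 T2 CAS(6→7) writes; counter now 7
#11 T2 reads 7
#12 T2 CAS(7→8) writes; counter now 8
#13 T0 CAS(6→7) fails; counter now 8
#14 T2 reads 8
#15 T1 CAS(6→7) fails; counter now 8
#16 T2 CAS(8→9) writes; counter now 9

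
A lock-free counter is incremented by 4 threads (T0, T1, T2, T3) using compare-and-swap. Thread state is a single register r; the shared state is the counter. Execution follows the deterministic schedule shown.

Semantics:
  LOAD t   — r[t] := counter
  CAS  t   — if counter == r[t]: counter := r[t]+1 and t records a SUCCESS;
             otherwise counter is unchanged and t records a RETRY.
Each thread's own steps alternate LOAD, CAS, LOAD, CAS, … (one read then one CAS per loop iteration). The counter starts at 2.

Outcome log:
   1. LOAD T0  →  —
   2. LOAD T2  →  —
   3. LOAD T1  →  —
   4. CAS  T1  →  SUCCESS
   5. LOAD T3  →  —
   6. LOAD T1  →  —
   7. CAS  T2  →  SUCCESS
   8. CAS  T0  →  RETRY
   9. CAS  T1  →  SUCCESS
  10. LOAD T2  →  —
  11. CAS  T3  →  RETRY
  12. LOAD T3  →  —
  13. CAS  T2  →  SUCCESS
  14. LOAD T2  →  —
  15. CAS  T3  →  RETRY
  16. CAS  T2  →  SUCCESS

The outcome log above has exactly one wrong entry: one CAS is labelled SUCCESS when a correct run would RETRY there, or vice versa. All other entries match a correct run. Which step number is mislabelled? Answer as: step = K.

step = 7

Correct run:
step 1: T0 LOAD ⇒ load; ctr=2 reg=2
step 2: T2 LOAD ⇒ load; ctr=2 reg=2
step 3: T1 LOAD ⇒ load; ctr=2 reg=2
step 4: T1 CAS ⇒ ok; ctr=3 reg=2
step 5: T3 LOAD ⇒ load; ctr=3 reg=3
step 6: T1 LOAD ⇒ load; ctr=3 reg=3
step 7: T2 CAS ⇒ retry; ctr=3 reg=2
step 8: T0 CAS ⇒ retry; ctr=3 reg=2
step 9: T1 CAS ⇒ ok; ctr=4 reg=3
step 10: T2 LOAD ⇒ load; ctr=4 reg=4
step 11: T3 CAS ⇒ retry; ctr=4 reg=3
step 12: T3 LOAD ⇒ load; ctr=4 reg=4
step 13: T2 CAS ⇒ ok; ctr=5 reg=4
step 14: T2 LOAD ⇒ load; ctr=5 reg=5
step 15: T3 CAS ⇒ retry; ctr=5 reg=4
step 16: T2 CAS ⇒ ok; ctr=6 reg=5
Flip is step 7.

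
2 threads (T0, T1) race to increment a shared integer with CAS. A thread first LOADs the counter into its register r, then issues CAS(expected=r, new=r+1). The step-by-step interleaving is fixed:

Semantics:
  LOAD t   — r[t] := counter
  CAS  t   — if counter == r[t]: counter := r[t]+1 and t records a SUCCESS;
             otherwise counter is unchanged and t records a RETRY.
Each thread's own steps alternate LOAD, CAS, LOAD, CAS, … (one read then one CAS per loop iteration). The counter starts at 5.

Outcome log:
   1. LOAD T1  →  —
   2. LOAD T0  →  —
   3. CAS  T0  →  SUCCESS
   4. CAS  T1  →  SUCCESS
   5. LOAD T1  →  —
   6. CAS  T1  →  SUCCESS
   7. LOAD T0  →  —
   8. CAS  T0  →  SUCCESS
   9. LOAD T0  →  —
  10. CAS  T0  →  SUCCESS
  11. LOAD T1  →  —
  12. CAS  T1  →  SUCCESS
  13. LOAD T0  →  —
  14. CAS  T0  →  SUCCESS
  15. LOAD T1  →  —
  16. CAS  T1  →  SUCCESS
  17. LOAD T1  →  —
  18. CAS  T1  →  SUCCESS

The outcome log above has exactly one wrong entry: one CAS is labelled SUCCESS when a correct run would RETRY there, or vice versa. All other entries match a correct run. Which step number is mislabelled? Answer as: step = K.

Correct run:
#1 T1 reads 5
#2 T0 reads 5
#3 T0 CAS(5→6) writes; counter now 6
#4 T1 CAS(5→6) fails; counter now 6
#5 T1 reads 6
#6 T1 CAS(6→7) writes; counter now 7
#7 T0 reads 7
#8 T0 CAS(7→8) writes; counter now 8
#9 T0 reads 8
#10 T0 CAS(8→9) writes; counter now 9
#11 T1 reads 9
#12 T1 CAS(9→10) writes; counter now 10
#13 T0 reads 10
#14 T0 CAS(10→11) writes; counter now 11
#15 T1 reads 11
#16 T1 CAS(11→12) writes; counter now 12
#17 T1 reads 12
#18 T1 CAS(12→13) writes; counter now 13
Log disagrees first at step 4.

step = 4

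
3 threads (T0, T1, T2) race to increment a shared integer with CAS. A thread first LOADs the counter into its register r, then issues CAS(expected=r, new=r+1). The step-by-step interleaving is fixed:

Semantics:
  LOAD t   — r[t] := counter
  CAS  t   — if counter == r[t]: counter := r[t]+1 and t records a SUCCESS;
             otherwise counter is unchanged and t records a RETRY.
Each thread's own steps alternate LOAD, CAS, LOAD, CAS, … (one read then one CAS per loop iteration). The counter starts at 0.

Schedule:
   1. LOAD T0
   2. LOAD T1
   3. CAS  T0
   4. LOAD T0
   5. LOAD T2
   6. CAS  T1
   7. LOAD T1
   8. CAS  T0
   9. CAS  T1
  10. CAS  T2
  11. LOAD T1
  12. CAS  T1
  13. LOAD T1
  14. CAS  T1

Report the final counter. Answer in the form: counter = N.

counter = 4

T0 LOAD — after: cnt=0, r=0 — load
T1 LOAD — after: cnt=0, r=0 — load
T0 CAS — after: cnt=1, r=0 — ok
T0 LOAD — after: cnt=1, r=1 — load
T2 LOAD — after: cnt=1, r=1 — load
T1 CAS — after: cnt=1, r=0 — retry
T1 LOAD — after: cnt=1, r=1 — load
T0 CAS — after: cnt=2, r=1 — ok
T1 CAS — after: cnt=2, r=1 — retry
T2 CAS — after: cnt=2, r=1 — retry
T1 LOAD — after: cnt=2, r=2 — load
T1 CAS — after: cnt=3, r=2 — ok
T1 LOAD — after: cnt=3, r=3 — load
T1 CAS — after: cnt=4, r=3 — ok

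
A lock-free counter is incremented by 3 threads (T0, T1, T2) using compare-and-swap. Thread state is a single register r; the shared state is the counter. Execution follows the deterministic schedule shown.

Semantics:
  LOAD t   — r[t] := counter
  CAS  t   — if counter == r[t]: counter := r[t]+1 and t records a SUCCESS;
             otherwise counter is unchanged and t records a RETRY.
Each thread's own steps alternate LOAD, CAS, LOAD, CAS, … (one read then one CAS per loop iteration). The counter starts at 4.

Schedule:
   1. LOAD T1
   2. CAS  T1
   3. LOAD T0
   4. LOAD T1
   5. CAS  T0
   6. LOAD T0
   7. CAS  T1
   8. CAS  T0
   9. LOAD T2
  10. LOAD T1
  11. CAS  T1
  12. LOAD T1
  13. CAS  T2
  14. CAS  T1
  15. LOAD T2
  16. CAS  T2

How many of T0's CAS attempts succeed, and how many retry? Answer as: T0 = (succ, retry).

T0 = (2, 0)

[1] T1.load  rd  (counter 4, T1.r 4)
[2] T1.cas  hit  (counter 5, T1.r 4)
[3] T0.load  rd  (counter 5, T0.r 5)
[4] T1.load  rd  (counter 5, T1.r 5)
[5] T0.cas  hit  (counter 6, T0.r 5)
[6] T0.load  rd  (counter 6, T0.r 6)
[7] T1.cas  miss  (counter 6, T1.r 5)
[8] T0.cas  hit  (counter 7, T0.r 6)
[9] T2.load  rd  (counter 7, T2.r 7)
[10] T1.load  rd  (counter 7, T1.r 7)
[11] T1.cas  hit  (counter 8, T1.r 7)
[12] T1.load  rd  (counter 8, T1.r 8)
[13] T2.cas  miss  (counter 8, T2.r 7)
[14] T1.cas  hit  (counter 9, T1.r 8)
[15] T2.load  rd  (counter 9, T2.r 9)
[16] T2.cas  hit  (counter 10, T2.r 9)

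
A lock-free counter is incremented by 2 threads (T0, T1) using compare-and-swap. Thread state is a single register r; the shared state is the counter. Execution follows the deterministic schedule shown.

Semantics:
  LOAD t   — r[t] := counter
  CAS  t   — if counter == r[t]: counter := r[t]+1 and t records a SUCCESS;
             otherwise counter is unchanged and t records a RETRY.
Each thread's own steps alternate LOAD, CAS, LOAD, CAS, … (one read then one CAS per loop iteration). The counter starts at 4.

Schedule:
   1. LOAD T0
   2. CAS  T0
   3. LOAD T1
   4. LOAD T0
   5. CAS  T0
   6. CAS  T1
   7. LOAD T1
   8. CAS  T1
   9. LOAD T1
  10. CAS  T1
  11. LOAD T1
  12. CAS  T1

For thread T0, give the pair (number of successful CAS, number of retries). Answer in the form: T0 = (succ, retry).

step 1: T0 LOAD ⇒ load; ctr=4 reg=4
step 2: T0 CAS ⇒ ok; ctr=5 reg=4
step 3: T1 LOAD ⇒ load; ctr=5 reg=5
step 4: T0 LOAD ⇒ load; ctr=5 reg=5
step 5: T0 CAS ⇒ ok; ctr=6 reg=5
step 6: T1 CAS ⇒ retry; ctr=6 reg=5
step 7: T1 LOAD ⇒ load; ctr=6 reg=6
step 8: T1 CAS ⇒ ok; ctr=7 reg=6
step 9: T1 LOAD ⇒ load; ctr=7 reg=7
step 10: T1 CAS ⇒ ok; ctr=8 reg=7
step 11: T1 LOAD ⇒ load; ctr=8 reg=8
step 12: T1 CAS ⇒ ok; ctr=9 reg=8

T0 = (2, 0)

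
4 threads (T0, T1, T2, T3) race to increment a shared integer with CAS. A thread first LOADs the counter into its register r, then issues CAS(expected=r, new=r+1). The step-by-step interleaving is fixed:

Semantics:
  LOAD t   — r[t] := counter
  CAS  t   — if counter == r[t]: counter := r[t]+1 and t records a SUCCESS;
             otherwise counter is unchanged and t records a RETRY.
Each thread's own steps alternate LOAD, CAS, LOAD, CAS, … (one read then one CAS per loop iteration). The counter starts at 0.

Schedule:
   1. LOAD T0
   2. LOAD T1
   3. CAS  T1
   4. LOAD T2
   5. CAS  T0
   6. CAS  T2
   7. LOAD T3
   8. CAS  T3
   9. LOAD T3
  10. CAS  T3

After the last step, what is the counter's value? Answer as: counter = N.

step 1: T0 LOAD ⇒ load; ctr=0 reg=0
step 2: T1 LOAD ⇒ load; ctr=0 reg=0
step 3: T1 CAS ⇒ ok; ctr=1 reg=0
step 4: T2 LOAD ⇒ load; ctr=1 reg=1
step 5: T0 CAS ⇒ retry; ctr=1 reg=0
step 6: T2 CAS ⇒ ok; ctr=2 reg=1
step 7: T3 LOAD ⇒ load; ctr=2 reg=2
step 8: T3 CAS ⇒ ok; ctr=3 reg=2
step 9: T3 LOAD ⇒ load; ctr=3 reg=3
step 10: T3 CAS ⇒ ok; ctr=4 reg=3

counter = 4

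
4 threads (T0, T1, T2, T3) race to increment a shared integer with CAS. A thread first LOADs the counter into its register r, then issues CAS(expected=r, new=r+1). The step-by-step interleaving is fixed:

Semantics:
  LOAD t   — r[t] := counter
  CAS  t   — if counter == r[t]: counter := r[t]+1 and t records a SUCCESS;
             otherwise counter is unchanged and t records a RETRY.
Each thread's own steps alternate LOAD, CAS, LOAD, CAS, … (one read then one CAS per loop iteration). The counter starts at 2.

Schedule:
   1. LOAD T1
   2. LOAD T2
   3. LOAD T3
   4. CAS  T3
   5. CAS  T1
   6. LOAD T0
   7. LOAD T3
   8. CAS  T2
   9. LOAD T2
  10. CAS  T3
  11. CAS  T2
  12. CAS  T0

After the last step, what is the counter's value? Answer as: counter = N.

counter = 4

1. LOAD T1 → mem=2 r[T1]=2 [LOAD]
2. LOAD T2 → mem=2 r[T2]=2 [LOAD]
3. LOAD T3 → mem=2 r[T3]=2 [LOAD]
4. CAS T3 → mem=3 r[T3]=2 [OK]
5. CAS T1 → mem=3 r[T1]=2 [RETRY]
6. LOAD T0 → mem=3 r[T0]=3 [LOAD]
7. LOAD T3 → mem=3 r[T3]=3 [LOAD]
8. CAS T2 → mem=3 r[T2]=2 [RETRY]
9. LOAD T2 → mem=3 r[T2]=3 [LOAD]
10. CAS T3 → mem=4 r[T3]=3 [OK]
11. CAS T2 → mem=4 r[T2]=3 [RETRY]
12. CAS T0 → mem=4 r[T0]=3 [RETRY]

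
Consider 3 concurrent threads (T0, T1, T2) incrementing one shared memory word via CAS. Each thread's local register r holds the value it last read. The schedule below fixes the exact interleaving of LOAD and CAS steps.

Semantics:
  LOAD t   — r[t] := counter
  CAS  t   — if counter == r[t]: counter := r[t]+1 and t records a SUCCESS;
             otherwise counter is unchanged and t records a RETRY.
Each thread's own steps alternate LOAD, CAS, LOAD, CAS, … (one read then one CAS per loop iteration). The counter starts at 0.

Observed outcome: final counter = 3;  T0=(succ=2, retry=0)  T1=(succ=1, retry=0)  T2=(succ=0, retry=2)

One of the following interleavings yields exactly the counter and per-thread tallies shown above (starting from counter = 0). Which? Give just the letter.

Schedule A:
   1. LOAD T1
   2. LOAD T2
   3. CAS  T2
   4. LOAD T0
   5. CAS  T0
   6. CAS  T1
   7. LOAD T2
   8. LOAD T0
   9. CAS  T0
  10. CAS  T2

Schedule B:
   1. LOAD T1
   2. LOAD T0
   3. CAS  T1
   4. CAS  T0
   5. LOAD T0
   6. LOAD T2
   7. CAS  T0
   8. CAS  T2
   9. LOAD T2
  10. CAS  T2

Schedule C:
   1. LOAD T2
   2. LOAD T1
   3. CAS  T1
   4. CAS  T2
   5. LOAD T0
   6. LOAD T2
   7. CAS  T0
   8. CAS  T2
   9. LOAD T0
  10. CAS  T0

Tracing schedule C:
1. LOAD T2 → mem=0 r[T2]=0 [LOAD]
2. LOAD T1 → mem=0 r[T1]=0 [LOAD]
3. CAS T1 → mem=1 r[T1]=0 [OK]
4. CAS T2 → mem=1 r[T2]=0 [RETRY]
5. LOAD T0 → mem=1 r[T0]=1 [LOAD]
6. LOAD T2 → mem=1 r[T2]=1 [LOAD]
7. CAS T0 → mem=2 r[T0]=1 [OK]
8. CAS T2 → mem=2 r[T2]=1 [RETRY]
9. LOAD T0 → mem=2 r[T0]=2 [LOAD]
10. CAS T0 → mem=3 r[T0]=2 [OK]

C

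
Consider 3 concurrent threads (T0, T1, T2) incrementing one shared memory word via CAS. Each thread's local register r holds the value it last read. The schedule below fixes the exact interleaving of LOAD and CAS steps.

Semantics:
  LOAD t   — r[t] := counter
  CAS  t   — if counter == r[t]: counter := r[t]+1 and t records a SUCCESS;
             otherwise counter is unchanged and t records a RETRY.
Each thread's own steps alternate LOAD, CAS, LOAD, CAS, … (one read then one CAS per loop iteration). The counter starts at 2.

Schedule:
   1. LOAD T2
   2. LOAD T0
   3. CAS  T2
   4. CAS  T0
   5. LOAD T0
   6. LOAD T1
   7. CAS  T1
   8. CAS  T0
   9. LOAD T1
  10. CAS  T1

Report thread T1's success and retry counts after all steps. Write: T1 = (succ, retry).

T1 = (2, 0)

step 1: T2 LOAD ⇒ load; ctr=2 reg=2
step 2: T0 LOAD ⇒ load; ctr=2 reg=2
step 3: T2 CAS ⇒ ok; ctr=3 reg=2
step 4: T0 CAS ⇒ retry; ctr=3 reg=2
step 5: T0 LOAD ⇒ load; ctr=3 reg=3
step 6: T1 LOAD ⇒ load; ctr=3 reg=3
step 7: T1 CAS ⇒ ok; ctr=4 reg=3
step 8: T0 CAS ⇒ retry; ctr=4 reg=3
step 9: T1 LOAD ⇒ load; ctr=4 reg=4
step 10: T1 CAS ⇒ ok; ctr=5 reg=4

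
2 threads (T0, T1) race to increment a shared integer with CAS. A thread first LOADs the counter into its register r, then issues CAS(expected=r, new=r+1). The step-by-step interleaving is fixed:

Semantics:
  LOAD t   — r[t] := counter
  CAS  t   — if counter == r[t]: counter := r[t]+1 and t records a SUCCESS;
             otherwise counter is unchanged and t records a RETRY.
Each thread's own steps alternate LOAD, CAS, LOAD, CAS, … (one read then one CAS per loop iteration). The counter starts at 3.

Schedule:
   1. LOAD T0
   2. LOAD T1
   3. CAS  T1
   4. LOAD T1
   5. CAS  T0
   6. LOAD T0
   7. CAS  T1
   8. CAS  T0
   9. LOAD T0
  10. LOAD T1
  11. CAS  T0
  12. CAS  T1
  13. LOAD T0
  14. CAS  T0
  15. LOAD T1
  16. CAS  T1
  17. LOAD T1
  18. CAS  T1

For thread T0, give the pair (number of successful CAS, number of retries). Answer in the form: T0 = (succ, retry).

1. LOAD T0 → mem=3 r[T0]=3 [LOAD]
2. LOAD T1 → mem=3 r[T1]=3 [LOAD]
3. CAS T1 → mem=4 r[T1]=3 [OK]
4. LOAD T1 → mem=4 r[T1]=4 [LOAD]
5. CAS T0 → mem=4 r[T0]=3 [RETRY]
6. LOAD T0 → mem=4 r[T0]=4 [LOAD]
7. CAS T1 → mem=5 r[T1]=4 [OK]
8. CAS T0 → mem=5 r[T0]=4 [RETRY]
9. LOAD T0 → mem=5 r[T0]=5 [LOAD]
10. LOAD T1 → mem=5 r[T1]=5 [LOAD]
11. CAS T0 → mem=6 r[T0]=5 [OK]
12. CAS T1 → mem=6 r[T1]=5 [RETRY]
13. LOAD T0 → mem=6 r[T0]=6 [LOAD]
14. CAS T0 → mem=7 r[T0]=6 [OK]
15. LOAD T1 → mem=7 r[T1]=7 [LOAD]
16. CAS T1 → mem=8 r[T1]=7 [OK]
17. LOAD T1 → mem=8 r[T1]=8 [LOAD]
18. CAS T1 → mem=9 r[T1]=8 [OK]

T0 = (2, 2)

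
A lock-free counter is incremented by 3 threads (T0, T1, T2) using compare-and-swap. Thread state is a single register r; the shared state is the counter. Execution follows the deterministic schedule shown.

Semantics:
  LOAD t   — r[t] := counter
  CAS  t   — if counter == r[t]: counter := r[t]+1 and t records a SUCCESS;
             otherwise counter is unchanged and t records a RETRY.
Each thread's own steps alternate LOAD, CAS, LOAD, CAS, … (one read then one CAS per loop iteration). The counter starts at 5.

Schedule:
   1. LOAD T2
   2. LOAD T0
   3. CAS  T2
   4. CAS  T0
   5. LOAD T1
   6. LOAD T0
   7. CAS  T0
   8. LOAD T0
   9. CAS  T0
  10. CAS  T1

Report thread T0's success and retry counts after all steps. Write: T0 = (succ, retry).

T0 = (2, 1)

[1] T2.load  rd  (counter 5, T2.r 5)
[2] T0.load  rd  (counter 5, T0.r 5)
[3] T2.cas  hit  (counter 6, T2.r 5)
[4] T0.cas  miss  (counter 6, T0.r 5)
[5] T1.load  rd  (counter 6, T1.r 6)
[6] T0.load  rd  (counter 6, T0.r 6)
[7] T0.cas  hit  (counter 7, T0.r 6)
[8] T0.load  rd  (counter 7, T0.r 7)
[9] T0.cas  hit  (counter 8, T0.r 7)
[10] T1.cas  miss  (counter 8, T1.r 6)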